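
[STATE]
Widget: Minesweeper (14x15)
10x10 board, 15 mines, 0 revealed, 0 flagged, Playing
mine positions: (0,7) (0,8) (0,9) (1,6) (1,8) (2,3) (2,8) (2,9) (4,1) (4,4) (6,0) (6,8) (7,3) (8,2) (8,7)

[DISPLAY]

■■■■■■■■■■    
■■■■■■■■■■    
■■■■■■■■■■    
■■■■■■■■■■    
■■■■■■■■■■    
■■■■■■■■■■    
■■■■■■■■■■    
■■■■■■■■■■    
■■■■■■■■■■    
■■■■■■■■■■    
              
              
              
              
              


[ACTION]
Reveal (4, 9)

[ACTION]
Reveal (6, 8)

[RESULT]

■■■■■■■✹✹✹    
■■■■■■✹■✹■    
■■■✹■113✹✹    
■■■■■1 122    
■✹■■✹1        
■■■■11 111    
✹■■■1  1✹■    
■■■✹1 12■■    
■■✹21 1✹■■    
■■■1  1■■■    
              
              
              
              
              


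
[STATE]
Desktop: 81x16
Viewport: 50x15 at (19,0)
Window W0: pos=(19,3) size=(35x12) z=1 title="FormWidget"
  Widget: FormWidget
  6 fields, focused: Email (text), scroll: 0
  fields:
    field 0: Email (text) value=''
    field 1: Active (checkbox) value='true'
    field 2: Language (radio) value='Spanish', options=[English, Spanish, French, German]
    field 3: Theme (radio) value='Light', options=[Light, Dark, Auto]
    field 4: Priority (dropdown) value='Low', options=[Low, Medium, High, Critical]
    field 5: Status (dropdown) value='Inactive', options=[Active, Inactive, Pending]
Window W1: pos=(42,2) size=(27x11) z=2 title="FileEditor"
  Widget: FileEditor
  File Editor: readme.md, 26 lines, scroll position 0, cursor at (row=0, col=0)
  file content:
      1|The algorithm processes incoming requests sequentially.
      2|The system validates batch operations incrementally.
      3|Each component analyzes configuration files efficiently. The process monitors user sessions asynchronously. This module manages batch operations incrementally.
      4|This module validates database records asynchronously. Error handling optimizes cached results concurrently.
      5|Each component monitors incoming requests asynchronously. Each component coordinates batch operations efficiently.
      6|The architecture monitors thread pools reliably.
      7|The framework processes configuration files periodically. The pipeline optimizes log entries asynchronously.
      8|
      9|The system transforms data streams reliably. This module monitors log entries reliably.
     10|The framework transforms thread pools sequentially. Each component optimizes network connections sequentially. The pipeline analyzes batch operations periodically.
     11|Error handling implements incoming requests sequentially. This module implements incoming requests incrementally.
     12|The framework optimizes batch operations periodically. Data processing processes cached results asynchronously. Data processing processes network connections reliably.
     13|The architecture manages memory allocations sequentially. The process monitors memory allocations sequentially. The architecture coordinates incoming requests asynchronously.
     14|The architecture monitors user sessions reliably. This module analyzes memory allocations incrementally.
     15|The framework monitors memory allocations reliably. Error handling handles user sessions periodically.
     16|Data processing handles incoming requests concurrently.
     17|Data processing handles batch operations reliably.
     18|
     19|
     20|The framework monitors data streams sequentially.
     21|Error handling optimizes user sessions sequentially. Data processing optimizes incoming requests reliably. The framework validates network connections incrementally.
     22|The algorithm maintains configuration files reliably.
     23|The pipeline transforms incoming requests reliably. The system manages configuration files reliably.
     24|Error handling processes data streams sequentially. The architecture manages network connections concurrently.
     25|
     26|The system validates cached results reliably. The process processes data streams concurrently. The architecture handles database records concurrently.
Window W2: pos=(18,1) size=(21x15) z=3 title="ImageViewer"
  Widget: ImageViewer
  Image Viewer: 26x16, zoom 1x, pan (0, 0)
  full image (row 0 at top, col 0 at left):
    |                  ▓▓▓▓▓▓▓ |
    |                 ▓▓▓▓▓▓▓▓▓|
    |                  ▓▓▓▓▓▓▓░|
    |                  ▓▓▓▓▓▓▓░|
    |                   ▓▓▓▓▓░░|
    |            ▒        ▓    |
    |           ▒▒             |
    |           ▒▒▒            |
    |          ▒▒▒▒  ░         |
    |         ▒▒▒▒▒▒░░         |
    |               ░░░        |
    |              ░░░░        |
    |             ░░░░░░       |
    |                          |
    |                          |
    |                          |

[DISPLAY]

                                                  
━━━━━━━━━━━━━━━━━━━┓                              
 ImageViewer       ┃   ┏━━━━━━━━━━━━━━━━━━━━━━━━━┓
───────────────────┨━━━┃ FileEditor              ┃
                  ▓┃   ┠─────────────────────────┨
                 ▓▓┃───┃█he algorithm processes ▲┃
                  ▓┃   ┃The system validates bat█┃
                  ▓┃   ┃Each component analyzes ░┃
                   ┃ngl┃This module validates da░┃
            ▒      ┃igh┃Each component monitors ░┃
           ▒▒      ┃   ┃The architecture monitor░┃
           ▒▒▒     ┃tiv┃The framework processes ▼┃
          ▒▒▒▒  ░  ┃   ┗━━━━━━━━━━━━━━━━━━━━━━━━━┛
         ▒▒▒▒▒▒░░  ┃              ┃               
               ░░░ ┃━━━━━━━━━━━━━━┛               


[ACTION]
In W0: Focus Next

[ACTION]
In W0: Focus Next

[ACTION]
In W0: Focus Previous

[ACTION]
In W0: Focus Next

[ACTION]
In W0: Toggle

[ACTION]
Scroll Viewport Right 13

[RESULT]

                                                  
━━━━━━━┓                                          
       ┃   ┏━━━━━━━━━━━━━━━━━━━━━━━━━┓            
───────┨━━━┃ FileEditor              ┃            
      ▓┃   ┠─────────────────────────┨            
     ▓▓┃───┃█he algorithm processes ▲┃            
      ▓┃   ┃The system validates bat█┃            
      ▓┃   ┃Each component analyzes ░┃            
       ┃ngl┃This module validates da░┃            
▒      ┃igh┃Each component monitors ░┃            
▒      ┃   ┃The architecture monitor░┃            
▒▒     ┃tiv┃The framework processes ▼┃            
▒▒  ░  ┃   ┗━━━━━━━━━━━━━━━━━━━━━━━━━┛            
▒▒▒░░  ┃              ┃                           
   ░░░ ┃━━━━━━━━━━━━━━┛                           


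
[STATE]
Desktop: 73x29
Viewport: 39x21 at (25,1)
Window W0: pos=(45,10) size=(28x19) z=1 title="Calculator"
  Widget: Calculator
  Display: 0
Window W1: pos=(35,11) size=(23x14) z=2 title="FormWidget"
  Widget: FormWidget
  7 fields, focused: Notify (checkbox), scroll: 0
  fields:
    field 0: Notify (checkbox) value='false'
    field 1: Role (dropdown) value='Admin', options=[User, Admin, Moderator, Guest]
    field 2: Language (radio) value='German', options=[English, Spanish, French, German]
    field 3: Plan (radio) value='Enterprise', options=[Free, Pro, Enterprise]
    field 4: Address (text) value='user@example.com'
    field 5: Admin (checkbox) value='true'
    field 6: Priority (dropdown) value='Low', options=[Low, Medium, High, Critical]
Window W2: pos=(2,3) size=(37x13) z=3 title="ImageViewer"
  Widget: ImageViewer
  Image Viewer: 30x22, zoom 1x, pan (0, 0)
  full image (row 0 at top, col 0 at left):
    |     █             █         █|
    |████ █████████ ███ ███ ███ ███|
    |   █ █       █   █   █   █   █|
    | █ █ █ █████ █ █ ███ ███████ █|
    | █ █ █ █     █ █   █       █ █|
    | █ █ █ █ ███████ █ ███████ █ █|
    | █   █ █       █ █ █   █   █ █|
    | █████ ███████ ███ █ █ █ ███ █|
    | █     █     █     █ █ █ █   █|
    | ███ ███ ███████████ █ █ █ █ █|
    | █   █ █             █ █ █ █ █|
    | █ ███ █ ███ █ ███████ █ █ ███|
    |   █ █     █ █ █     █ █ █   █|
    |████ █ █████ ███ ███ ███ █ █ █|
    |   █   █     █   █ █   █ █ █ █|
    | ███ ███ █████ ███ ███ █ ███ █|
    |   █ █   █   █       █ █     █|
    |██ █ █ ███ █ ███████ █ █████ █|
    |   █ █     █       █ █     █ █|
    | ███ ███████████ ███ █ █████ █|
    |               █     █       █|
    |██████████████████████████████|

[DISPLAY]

                                       
                                       
━━━━━━━━━━━━━┓                         
             ┃                         
─────────────┨                         
       █     ┃                         
 ███ ███     ┃                         
   █   █     ┃                         
██████ █     ┃                         
     █ █     ┃      ┏━━━━━━━━━━━━━━━━━━
████ █ █     ┃━━━━━━━━━━━━━━━━━━┓      
 █   █ █     ┃rmWidget          ┃──────
 █ ███ █     ┃──────────────────┨      
 █ █   █     ┃otify:     [ ]    ┃┬───┐ 
━━━━━━━━━━━━━┛ole:       [Admi▼]┃│ ÷ │ 
          ┃  Language:   ( ) Eng┃┼───┤ 
          ┃  Plan:       ( ) Fre┃│ × │ 
          ┃  Address:    [user@]┃┼───┤ 
          ┃  Admin:      [x]    ┃│ - │ 
          ┃  Priority:   [Low ▼]┃┼───┤ 
          ┃                     ┃│ + │ 


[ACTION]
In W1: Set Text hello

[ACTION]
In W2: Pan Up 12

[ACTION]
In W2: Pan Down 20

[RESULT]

                                       
                                       
━━━━━━━━━━━━━┓                         
             ┃                         
─────────────┨                         
       █     ┃                         
████████     ┃                         
             ┃                         
             ┃                         
             ┃      ┏━━━━━━━━━━━━━━━━━━
             ┃━━━━━━━━━━━━━━━━━━┓      
             ┃rmWidget          ┃──────
             ┃──────────────────┨      
             ┃otify:     [ ]    ┃┬───┐ 
━━━━━━━━━━━━━┛ole:       [Admi▼]┃│ ÷ │ 
          ┃  Language:   ( ) Eng┃┼───┤ 
          ┃  Plan:       ( ) Fre┃│ × │ 
          ┃  Address:    [user@]┃┼───┤ 
          ┃  Admin:      [x]    ┃│ - │ 
          ┃  Priority:   [Low ▼]┃┼───┤ 
          ┃                     ┃│ + │ 


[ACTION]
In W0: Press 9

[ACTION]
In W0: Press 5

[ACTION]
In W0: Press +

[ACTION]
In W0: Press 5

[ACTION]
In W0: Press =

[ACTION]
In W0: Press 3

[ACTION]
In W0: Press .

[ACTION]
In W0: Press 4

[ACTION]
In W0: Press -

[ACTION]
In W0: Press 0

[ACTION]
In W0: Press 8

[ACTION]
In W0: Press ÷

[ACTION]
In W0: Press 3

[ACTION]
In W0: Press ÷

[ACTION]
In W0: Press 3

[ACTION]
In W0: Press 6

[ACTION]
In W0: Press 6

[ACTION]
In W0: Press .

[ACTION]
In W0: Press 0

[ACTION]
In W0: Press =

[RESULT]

                                       
                                       
━━━━━━━━━━━━━┓                         
             ┃                         
─────────────┨                         
       █     ┃                         
████████     ┃                         
             ┃                         
             ┃                         
             ┃      ┏━━━━━━━━━━━━━━━━━━
             ┃━━━━━━━━━━━━━━━━━━┓      
             ┃rmWidget          ┃──────
             ┃──────────────────┨0.0041
             ┃otify:     [ ]    ┃┬───┐ 
━━━━━━━━━━━━━┛ole:       [Admi▼]┃│ ÷ │ 
          ┃  Language:   ( ) Eng┃┼───┤ 
          ┃  Plan:       ( ) Fre┃│ × │ 
          ┃  Address:    [user@]┃┼───┤ 
          ┃  Admin:      [x]    ┃│ - │ 
          ┃  Priority:   [Low ▼]┃┼───┤ 
          ┃                     ┃│ + │ 


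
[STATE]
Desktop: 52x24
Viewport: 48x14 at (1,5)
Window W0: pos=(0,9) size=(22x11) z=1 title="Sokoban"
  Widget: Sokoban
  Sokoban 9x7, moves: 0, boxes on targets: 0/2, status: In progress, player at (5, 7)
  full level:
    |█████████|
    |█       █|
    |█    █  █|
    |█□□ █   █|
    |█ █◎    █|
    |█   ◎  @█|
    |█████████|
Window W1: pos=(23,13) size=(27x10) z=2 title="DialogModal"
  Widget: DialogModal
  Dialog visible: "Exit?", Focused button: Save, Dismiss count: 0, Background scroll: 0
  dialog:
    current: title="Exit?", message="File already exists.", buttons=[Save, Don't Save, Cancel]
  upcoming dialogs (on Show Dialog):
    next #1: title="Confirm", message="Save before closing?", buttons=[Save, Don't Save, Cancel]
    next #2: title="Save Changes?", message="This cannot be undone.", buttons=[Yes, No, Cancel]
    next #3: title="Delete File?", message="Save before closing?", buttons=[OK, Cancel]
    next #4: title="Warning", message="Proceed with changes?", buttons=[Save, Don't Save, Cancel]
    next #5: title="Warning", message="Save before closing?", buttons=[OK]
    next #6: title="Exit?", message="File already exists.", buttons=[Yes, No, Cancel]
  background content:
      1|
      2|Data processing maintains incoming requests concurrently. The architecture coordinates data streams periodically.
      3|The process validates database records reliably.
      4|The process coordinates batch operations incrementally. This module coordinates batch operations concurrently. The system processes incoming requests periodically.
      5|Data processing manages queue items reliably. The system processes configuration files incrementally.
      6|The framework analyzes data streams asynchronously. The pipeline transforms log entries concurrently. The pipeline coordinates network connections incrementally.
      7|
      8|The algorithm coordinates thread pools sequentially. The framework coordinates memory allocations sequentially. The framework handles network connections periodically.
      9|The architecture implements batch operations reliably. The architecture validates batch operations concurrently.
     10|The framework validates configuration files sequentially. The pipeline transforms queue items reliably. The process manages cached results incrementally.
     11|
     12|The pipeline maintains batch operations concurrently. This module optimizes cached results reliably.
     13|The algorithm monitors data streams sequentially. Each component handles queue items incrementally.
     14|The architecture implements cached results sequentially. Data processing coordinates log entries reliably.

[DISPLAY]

                                                
                                                
                                                
                                                
━━━━━━━━━━━━━━━━━━━━┓                           
 Sokoban            ┃                           
────────────────────┨                           
█████████           ┃                           
█       █           ┃ ┏━━━━━━━━━━━━━━━━━━━━━━━━━
█    █  █           ┃ ┃ DialogModal             
█□□ █   █           ┃ ┠─────────────────────────
█ █◎    █           ┃ ┃  ┌───────────────────┐  
█   ◎  @█           ┃ ┃Da│       Exit?       │ns
█████████           ┃ ┃Th│File already exists│at


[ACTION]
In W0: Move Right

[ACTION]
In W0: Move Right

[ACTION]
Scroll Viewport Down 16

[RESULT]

 Sokoban            ┃                           
────────────────────┨                           
█████████           ┃                           
█       █           ┃ ┏━━━━━━━━━━━━━━━━━━━━━━━━━
█    █  █           ┃ ┃ DialogModal             
█□□ █   █           ┃ ┠─────────────────────────
█ █◎    █           ┃ ┃  ┌───────────────────┐  
█   ◎  @█           ┃ ┃Da│       Exit?       │ns
█████████           ┃ ┃Th│File already exists│at
━━━━━━━━━━━━━━━━━━━━┛ ┃Th│[Save]  Don't Save │ b
                      ┃Da└───────────────────┘ q
                      ┃The framework analyzes da
                      ┗━━━━━━━━━━━━━━━━━━━━━━━━━
                                                


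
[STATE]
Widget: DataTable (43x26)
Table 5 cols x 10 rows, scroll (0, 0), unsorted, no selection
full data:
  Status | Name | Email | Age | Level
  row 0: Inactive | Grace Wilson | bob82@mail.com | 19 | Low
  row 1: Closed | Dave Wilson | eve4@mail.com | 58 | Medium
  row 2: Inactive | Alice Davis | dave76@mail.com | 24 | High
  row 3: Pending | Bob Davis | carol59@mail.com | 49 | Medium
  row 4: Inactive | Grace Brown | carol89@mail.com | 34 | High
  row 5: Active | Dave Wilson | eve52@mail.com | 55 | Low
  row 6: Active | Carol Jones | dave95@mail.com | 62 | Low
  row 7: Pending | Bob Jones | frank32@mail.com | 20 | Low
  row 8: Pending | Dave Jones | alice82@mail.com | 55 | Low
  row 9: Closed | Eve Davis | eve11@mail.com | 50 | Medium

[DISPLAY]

Status  │Name        │Email           │Age│
────────┼────────────┼────────────────┼───┼
Inactive│Grace Wilson│bob82@mail.com  │19 │
Closed  │Dave Wilson │eve4@mail.com   │58 │
Inactive│Alice Davis │dave76@mail.com │24 │
Pending │Bob Davis   │carol59@mail.com│49 │
Inactive│Grace Brown │carol89@mail.com│34 │
Active  │Dave Wilson │eve52@mail.com  │55 │
Active  │Carol Jones │dave95@mail.com │62 │
Pending │Bob Jones   │frank32@mail.com│20 │
Pending │Dave Jones  │alice82@mail.com│55 │
Closed  │Eve Davis   │eve11@mail.com  │50 │
                                           
                                           
                                           
                                           
                                           
                                           
                                           
                                           
                                           
                                           
                                           
                                           
                                           
                                           


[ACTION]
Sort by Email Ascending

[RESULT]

Status  │Name        │Email          ▲│Age│
────────┼────────────┼────────────────┼───┼
Pending │Dave Jones  │alice82@mail.com│55 │
Inactive│Grace Wilson│bob82@mail.com  │19 │
Pending │Bob Davis   │carol59@mail.com│49 │
Inactive│Grace Brown │carol89@mail.com│34 │
Inactive│Alice Davis │dave76@mail.com │24 │
Active  │Carol Jones │dave95@mail.com │62 │
Closed  │Eve Davis   │eve11@mail.com  │50 │
Closed  │Dave Wilson │eve4@mail.com   │58 │
Active  │Dave Wilson │eve52@mail.com  │55 │
Pending │Bob Jones   │frank32@mail.com│20 │
                                           
                                           
                                           
                                           
                                           
                                           
                                           
                                           
                                           
                                           
                                           
                                           
                                           
                                           


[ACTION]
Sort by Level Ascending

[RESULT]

Status  │Name        │Email           │Age│
────────┼────────────┼────────────────┼───┼
Inactive│Grace Brown │carol89@mail.com│34 │
Inactive│Alice Davis │dave76@mail.com │24 │
Pending │Dave Jones  │alice82@mail.com│55 │
Inactive│Grace Wilson│bob82@mail.com  │19 │
Active  │Carol Jones │dave95@mail.com │62 │
Active  │Dave Wilson │eve52@mail.com  │55 │
Pending │Bob Jones   │frank32@mail.com│20 │
Pending │Bob Davis   │carol59@mail.com│49 │
Closed  │Eve Davis   │eve11@mail.com  │50 │
Closed  │Dave Wilson │eve4@mail.com   │58 │
                                           
                                           
                                           
                                           
                                           
                                           
                                           
                                           
                                           
                                           
                                           
                                           
                                           
                                           


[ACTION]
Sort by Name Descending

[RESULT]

Status  │Name       ▼│Email           │Age│
────────┼────────────┼────────────────┼───┼
Inactive│Grace Wilson│bob82@mail.com  │19 │
Inactive│Grace Brown │carol89@mail.com│34 │
Closed  │Eve Davis   │eve11@mail.com  │50 │
Active  │Dave Wilson │eve52@mail.com  │55 │
Closed  │Dave Wilson │eve4@mail.com   │58 │
Pending │Dave Jones  │alice82@mail.com│55 │
Active  │Carol Jones │dave95@mail.com │62 │
Pending │Bob Jones   │frank32@mail.com│20 │
Pending │Bob Davis   │carol59@mail.com│49 │
Inactive│Alice Davis │dave76@mail.com │24 │
                                           
                                           
                                           
                                           
                                           
                                           
                                           
                                           
                                           
                                           
                                           
                                           
                                           
                                           


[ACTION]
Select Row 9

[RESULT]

Status  │Name       ▼│Email           │Age│
────────┼────────────┼────────────────┼───┼
Inactive│Grace Wilson│bob82@mail.com  │19 │
Inactive│Grace Brown │carol89@mail.com│34 │
Closed  │Eve Davis   │eve11@mail.com  │50 │
Active  │Dave Wilson │eve52@mail.com  │55 │
Closed  │Dave Wilson │eve4@mail.com   │58 │
Pending │Dave Jones  │alice82@mail.com│55 │
Active  │Carol Jones │dave95@mail.com │62 │
Pending │Bob Jones   │frank32@mail.com│20 │
Pending │Bob Davis   │carol59@mail.com│49 │
>nactive│Alice Davis │dave76@mail.com │24 │
                                           
                                           
                                           
                                           
                                           
                                           
                                           
                                           
                                           
                                           
                                           
                                           
                                           
                                           


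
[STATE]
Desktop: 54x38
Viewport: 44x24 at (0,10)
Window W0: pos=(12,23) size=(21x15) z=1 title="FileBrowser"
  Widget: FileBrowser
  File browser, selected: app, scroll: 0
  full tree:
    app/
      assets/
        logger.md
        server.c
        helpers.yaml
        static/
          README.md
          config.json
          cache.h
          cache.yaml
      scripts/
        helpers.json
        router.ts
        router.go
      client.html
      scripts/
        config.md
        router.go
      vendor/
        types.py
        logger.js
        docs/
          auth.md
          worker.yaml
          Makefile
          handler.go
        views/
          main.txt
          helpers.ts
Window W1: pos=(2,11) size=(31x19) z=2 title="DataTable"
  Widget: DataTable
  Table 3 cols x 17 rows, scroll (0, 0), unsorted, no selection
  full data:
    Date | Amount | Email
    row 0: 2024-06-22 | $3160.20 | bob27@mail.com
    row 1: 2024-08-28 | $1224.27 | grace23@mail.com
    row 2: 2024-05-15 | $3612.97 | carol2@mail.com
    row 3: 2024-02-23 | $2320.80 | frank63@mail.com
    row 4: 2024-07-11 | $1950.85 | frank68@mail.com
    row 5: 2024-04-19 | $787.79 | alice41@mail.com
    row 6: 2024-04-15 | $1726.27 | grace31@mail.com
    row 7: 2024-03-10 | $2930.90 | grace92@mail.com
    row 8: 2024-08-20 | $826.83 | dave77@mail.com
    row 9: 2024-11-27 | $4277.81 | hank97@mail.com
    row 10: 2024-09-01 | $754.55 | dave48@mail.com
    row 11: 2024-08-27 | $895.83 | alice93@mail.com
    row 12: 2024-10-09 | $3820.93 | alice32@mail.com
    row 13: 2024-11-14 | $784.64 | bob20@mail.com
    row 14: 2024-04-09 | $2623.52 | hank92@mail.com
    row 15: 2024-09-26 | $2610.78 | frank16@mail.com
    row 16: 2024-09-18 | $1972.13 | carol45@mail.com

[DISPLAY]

                                            
  ┏━━━━━━━━━━━━━━━━━━━━━━━━━━━━━┓           
  ┃ DataTable                   ┃           
  ┠─────────────────────────────┨           
  ┃Date      │Amount  │Email    ┃           
  ┃──────────┼────────┼─────────┃           
  ┃2024-06-22│$3160.20│bob27@mai┃           
  ┃2024-08-28│$1224.27│grace23@m┃           
  ┃2024-05-15│$3612.97│carol2@ma┃           
  ┃2024-02-23│$2320.80│frank63@m┃           
  ┃2024-07-11│$1950.85│frank68@m┃           
  ┃2024-04-19│$787.79 │alice41@m┃           
  ┃2024-04-15│$1726.27│grace31@m┃           
  ┃2024-03-10│$2930.90│grace92@m┃           
  ┃2024-08-20│$826.83 │dave77@ma┃           
  ┃2024-11-27│$4277.81│hank97@ma┃           
  ┃2024-09-01│$754.55 │dave48@ma┃           
  ┃2024-08-27│$895.83 │alice93@m┃           
  ┃2024-10-09│$3820.93│alice32@m┃           
  ┗━━━━━━━━━━━━━━━━━━━━━━━━━━━━━┛           
            ┃    [+] scripts/   ┃           
            ┃    [+] vendor/    ┃           
            ┃                   ┃           
            ┃                   ┃           


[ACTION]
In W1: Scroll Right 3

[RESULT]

                                            
  ┏━━━━━━━━━━━━━━━━━━━━━━━━━━━━━┓           
  ┃ DataTable                   ┃           
  ┠─────────────────────────────┨           
  ┃e      │Amount  │Email       ┃           
  ┃───────┼────────┼────────────┃           
  ┃4-06-22│$3160.20│bob27@mail.c┃           
  ┃4-08-28│$1224.27│grace23@mail┃           
  ┃4-05-15│$3612.97│carol2@mail.┃           
  ┃4-02-23│$2320.80│frank63@mail┃           
  ┃4-07-11│$1950.85│frank68@mail┃           
  ┃4-04-19│$787.79 │alice41@mail┃           
  ┃4-04-15│$1726.27│grace31@mail┃           
  ┃4-03-10│$2930.90│grace92@mail┃           
  ┃4-08-20│$826.83 │dave77@mail.┃           
  ┃4-11-27│$4277.81│hank97@mail.┃           
  ┃4-09-01│$754.55 │dave48@mail.┃           
  ┃4-08-27│$895.83 │alice93@mail┃           
  ┃4-10-09│$3820.93│alice32@mail┃           
  ┗━━━━━━━━━━━━━━━━━━━━━━━━━━━━━┛           
            ┃    [+] scripts/   ┃           
            ┃    [+] vendor/    ┃           
            ┃                   ┃           
            ┃                   ┃           


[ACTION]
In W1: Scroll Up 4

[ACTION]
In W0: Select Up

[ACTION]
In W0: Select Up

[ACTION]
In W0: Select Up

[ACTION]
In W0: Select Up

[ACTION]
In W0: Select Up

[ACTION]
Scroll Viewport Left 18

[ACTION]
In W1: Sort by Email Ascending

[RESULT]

                                            
  ┏━━━━━━━━━━━━━━━━━━━━━━━━━━━━━┓           
  ┃ DataTable                   ┃           
  ┠─────────────────────────────┨           
  ┃e      │Amount  │Email       ┃           
  ┃───────┼────────┼────────────┃           
  ┃4-10-09│$3820.93│alice32@mail┃           
  ┃4-04-19│$787.79 │alice41@mail┃           
  ┃4-08-27│$895.83 │alice93@mail┃           
  ┃4-11-14│$784.64 │bob20@mail.c┃           
  ┃4-06-22│$3160.20│bob27@mail.c┃           
  ┃4-05-15│$3612.97│carol2@mail.┃           
  ┃4-09-18│$1972.13│carol45@mail┃           
  ┃4-09-01│$754.55 │dave48@mail.┃           
  ┃4-08-20│$826.83 │dave77@mail.┃           
  ┃4-09-26│$2610.78│frank16@mail┃           
  ┃4-02-23│$2320.80│frank63@mail┃           
  ┃4-07-11│$1950.85│frank68@mail┃           
  ┃4-08-28│$1224.27│grace23@mail┃           
  ┗━━━━━━━━━━━━━━━━━━━━━━━━━━━━━┛           
            ┃    [+] scripts/   ┃           
            ┃    [+] vendor/    ┃           
            ┃                   ┃           
            ┃                   ┃           


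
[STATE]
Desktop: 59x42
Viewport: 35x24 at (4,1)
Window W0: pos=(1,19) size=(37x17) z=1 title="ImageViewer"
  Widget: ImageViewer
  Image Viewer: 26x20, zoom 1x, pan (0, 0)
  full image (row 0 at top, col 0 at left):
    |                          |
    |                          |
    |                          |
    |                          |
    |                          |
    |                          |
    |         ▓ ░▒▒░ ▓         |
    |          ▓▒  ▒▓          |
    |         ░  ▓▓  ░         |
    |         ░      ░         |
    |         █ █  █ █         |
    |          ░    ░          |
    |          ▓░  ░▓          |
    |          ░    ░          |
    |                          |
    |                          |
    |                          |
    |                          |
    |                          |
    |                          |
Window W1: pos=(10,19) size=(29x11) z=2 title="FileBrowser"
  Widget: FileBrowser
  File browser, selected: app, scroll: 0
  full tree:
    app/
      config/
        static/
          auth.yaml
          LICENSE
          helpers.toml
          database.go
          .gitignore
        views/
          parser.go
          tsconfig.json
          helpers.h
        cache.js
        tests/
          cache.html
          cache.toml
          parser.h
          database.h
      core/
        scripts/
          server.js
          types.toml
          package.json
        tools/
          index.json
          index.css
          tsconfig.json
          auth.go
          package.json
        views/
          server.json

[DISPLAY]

                                   
                                   
                                   
                                   
                                   
                                   
                                   
                                   
                                   
                                   
                                   
                                   
                                   
                                   
                                   
                                   
                                   
                                   
━━━━━━┏━━━━━━━━━━━━━━━━━━━━━━━━━━━┓
mageVi┃ FileBrowser               ┃
──────┠───────────────────────────┨
      ┃> [-] app/                 ┃
      ┃    [+] config/            ┃
      ┃    [+] core/              ┃


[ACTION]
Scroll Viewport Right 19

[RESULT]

                                   
                                   
                                   
                                   
                                   
                                   
                                   
                                   
                                   
                                   
                                   
                                   
                                   
                                   
                                   
                                   
                                   
                                   
━━━━━━━━━━━━━━━┓                   
               ┃                   
───────────────┨                   
               ┃                   
ig/            ┃                   
/              ┃                   


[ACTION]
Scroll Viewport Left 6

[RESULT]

                                   
                                   
                                   
                                   
                                   
                                   
                                   
                                   
                                   
                                   
                                   
                                   
                                   
                                   
                                   
                                   
                                   
                                   
━━━━━━━━━━━━━━━━━━━━━┓             
rowser               ┃             
─────────────────────┨             
app/                 ┃             
] config/            ┃             
] core/              ┃             


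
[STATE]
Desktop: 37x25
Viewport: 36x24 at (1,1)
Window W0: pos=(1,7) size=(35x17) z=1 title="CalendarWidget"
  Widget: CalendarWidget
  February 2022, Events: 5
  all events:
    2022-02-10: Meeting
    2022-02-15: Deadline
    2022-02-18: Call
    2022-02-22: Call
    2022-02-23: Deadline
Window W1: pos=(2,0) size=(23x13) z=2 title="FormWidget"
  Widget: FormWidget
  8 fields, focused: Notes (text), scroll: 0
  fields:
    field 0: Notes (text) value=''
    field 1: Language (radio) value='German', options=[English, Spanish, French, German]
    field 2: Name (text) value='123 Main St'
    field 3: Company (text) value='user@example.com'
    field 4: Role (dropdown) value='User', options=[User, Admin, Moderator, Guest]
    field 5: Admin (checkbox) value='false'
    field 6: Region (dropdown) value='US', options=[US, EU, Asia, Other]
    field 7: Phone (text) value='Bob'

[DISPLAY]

 ┃ FormWidget          ┃            
 ┠─────────────────────┨            
 ┃> Notes:      [     ]┃            
 ┃  Language:   ( ) Eng┃            
 ┃  Name:       [123 M]┃            
 ┃  Company:    [user@]┃            
┏┃  Role:       [User▼]┃━━━━━━━━━━┓ 
┃┃  Admin:      [ ]    ┃          ┃ 
┠┃  Region:     [US  ▼]┃──────────┨ 
┃┃  Phone:      [Bob  ]┃          ┃ 
┃┃                     ┃          ┃ 
┃┗━━━━━━━━━━━━━━━━━━━━━┛          ┃ 
┃ 7  8  9 10* 11 12 13            ┃ 
┃14 15* 16 17 18* 19 20           ┃ 
┃21 22* 23* 24 25 26 27           ┃ 
┃28                               ┃ 
┃                                 ┃ 
┃                                 ┃ 
┃                                 ┃ 
┃                                 ┃ 
┃                                 ┃ 
┃                                 ┃ 
┗━━━━━━━━━━━━━━━━━━━━━━━━━━━━━━━━━┛ 
                                    


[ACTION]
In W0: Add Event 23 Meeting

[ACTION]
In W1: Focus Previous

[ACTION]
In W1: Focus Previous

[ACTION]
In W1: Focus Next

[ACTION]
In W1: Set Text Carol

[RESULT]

 ┃ FormWidget          ┃            
 ┠─────────────────────┨            
 ┃  Notes:      [     ]┃            
 ┃  Language:   ( ) Eng┃            
 ┃  Name:       [123 M]┃            
 ┃  Company:    [user@]┃            
┏┃  Role:       [User▼]┃━━━━━━━━━━┓ 
┃┃  Admin:      [ ]    ┃          ┃ 
┠┃  Region:     [US  ▼]┃──────────┨ 
┃┃> Phone:      [Carol]┃          ┃ 
┃┃                     ┃          ┃ 
┃┗━━━━━━━━━━━━━━━━━━━━━┛          ┃ 
┃ 7  8  9 10* 11 12 13            ┃ 
┃14 15* 16 17 18* 19 20           ┃ 
┃21 22* 23* 24 25 26 27           ┃ 
┃28                               ┃ 
┃                                 ┃ 
┃                                 ┃ 
┃                                 ┃ 
┃                                 ┃ 
┃                                 ┃ 
┃                                 ┃ 
┗━━━━━━━━━━━━━━━━━━━━━━━━━━━━━━━━━┛ 
                                    
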